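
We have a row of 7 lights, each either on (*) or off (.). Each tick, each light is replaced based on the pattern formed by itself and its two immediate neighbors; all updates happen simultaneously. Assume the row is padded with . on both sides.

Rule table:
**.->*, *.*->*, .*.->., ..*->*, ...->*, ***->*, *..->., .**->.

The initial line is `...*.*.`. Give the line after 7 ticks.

tick 1: ***.*..
tick 2: .***..*
tick 3: *.**.*.
tick 4: .*.**..
tick 5: *.*.*.*
tick 6: .*.*.*.
tick 7: *.*.*..

*.*.*..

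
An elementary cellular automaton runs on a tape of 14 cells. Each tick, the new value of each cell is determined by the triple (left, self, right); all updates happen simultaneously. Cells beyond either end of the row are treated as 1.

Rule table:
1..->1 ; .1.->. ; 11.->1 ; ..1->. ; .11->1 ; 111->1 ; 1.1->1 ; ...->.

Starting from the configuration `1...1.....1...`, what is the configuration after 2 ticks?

111...1.....1.

tick 1: 11...1.....1..
tick 2: 111...1.....1.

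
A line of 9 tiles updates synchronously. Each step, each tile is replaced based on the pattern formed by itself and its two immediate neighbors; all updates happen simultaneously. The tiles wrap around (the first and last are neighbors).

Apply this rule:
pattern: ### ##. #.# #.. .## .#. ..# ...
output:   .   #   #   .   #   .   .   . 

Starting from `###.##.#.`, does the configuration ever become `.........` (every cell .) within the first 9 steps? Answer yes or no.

#.#####.#
###...###
..#...#..
.........
all cells are . at step 4

yes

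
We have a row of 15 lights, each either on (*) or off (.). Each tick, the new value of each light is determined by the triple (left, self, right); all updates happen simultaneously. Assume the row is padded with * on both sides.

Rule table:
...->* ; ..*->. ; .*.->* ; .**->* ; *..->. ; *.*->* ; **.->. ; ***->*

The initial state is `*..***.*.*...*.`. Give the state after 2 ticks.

...**.****.*.**
.*.*.****.*****

.*.*.****.*****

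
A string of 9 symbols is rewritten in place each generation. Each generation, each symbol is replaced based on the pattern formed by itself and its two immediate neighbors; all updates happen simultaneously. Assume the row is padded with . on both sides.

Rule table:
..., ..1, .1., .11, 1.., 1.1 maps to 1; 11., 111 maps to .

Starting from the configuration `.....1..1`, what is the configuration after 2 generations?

1........

111111111
1........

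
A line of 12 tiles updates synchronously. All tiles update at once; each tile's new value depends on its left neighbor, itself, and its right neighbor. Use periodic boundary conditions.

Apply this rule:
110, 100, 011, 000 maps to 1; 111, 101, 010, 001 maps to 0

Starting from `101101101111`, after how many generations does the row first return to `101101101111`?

101101101000
001101100110
101101110111
101101010100
001100000010
101111111001
101000001101
100111101101
110100101101
010010001101
001001101100
100101101111
110001101000
111101100110
100101110110
010001010110
001100000111
101111110101
101000010001
100111001101
110101101101
010001101101
001101101100
101101101111

24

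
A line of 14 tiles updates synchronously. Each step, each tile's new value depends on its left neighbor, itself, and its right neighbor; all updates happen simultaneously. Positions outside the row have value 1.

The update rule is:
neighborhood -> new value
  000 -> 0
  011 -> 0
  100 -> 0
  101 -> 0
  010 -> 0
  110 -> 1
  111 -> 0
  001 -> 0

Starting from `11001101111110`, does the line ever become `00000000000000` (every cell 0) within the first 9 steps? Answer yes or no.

01000100000010
00000000000000
all cells are 0 at step 2

yes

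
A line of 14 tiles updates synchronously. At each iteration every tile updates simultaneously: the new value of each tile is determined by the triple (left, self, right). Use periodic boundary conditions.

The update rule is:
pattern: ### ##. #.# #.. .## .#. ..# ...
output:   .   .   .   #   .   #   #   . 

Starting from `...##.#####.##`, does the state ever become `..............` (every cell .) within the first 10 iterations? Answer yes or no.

yes

iteration 1: #.#...........
iteration 2: #.##.........#
iteration 3: ....#.......#.
iteration 4: ...###.....###
iteration 5: #.#...#...#...
iteration 6: #.##.###.###.#
iteration 7: ..............
all cells are . at iteration 7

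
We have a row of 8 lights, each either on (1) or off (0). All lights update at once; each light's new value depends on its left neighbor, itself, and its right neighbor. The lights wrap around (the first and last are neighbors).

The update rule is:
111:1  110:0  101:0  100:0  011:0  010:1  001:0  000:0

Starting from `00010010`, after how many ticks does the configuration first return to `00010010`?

1

00010010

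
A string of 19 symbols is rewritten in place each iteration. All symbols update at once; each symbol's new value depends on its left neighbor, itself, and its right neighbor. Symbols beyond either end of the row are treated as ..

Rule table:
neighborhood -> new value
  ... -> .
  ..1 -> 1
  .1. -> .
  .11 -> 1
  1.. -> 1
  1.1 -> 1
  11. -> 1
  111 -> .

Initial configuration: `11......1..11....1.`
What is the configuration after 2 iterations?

1.11..1.11...111.1.

iteration 1: 111....1.11111..1.1
iteration 2: 1.11..1.11...111.1.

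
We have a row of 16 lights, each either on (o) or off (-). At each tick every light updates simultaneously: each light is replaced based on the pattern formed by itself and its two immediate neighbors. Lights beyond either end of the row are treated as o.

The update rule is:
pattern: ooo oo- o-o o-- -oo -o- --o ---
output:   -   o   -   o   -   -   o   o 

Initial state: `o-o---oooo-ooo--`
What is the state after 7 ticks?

o--ooo---o---ooo
ooo--oooo-ooo---
--ooo---o---oooo
oo--oooo-ooo----
-ooo---o---ooooo
---oooo-ooo-----
ooo---o---oooooo

ooo---o---oooooo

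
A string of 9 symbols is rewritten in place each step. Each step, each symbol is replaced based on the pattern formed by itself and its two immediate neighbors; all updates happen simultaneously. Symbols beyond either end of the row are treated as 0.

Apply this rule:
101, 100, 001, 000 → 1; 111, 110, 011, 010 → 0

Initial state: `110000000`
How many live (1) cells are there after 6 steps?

2

001111111
110000000  (repeats step 0; period 2)
step 6: 110000000
count of 1: 2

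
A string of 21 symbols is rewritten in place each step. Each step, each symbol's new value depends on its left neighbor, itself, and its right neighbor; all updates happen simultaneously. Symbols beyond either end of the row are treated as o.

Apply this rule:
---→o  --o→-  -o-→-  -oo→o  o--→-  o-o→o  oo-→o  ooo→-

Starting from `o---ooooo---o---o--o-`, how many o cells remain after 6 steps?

10

o-o-o---o-o---o-----o
oo-o--o--o--o---ooo-o
-oo-----------o-o-ooo
ooo-ooooooooo--o-oo--
--ooo-------o---ooo--
--o-o-ooooo---o-o-o--
count of o: 10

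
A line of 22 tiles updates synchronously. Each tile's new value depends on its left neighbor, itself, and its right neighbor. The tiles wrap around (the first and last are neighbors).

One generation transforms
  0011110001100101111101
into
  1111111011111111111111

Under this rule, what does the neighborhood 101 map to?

At position 14 the neighborhood is 101; the next row has 1 there.

1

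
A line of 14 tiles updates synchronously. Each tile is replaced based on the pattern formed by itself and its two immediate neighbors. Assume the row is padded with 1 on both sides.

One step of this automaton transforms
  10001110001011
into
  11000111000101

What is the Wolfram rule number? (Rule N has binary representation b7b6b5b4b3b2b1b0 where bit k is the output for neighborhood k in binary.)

240

position 5: 111 → 1  (bit 7 = 1)
position 0: 110 → 1  (bit 6 = 1)
position 11: 101 → 1  (bit 5 = 1)
position 1: 100 → 1  (bit 4 = 1)
position 4: 011 → 0  (bit 3 = 0)
position 10: 010 → 0  (bit 2 = 0)
position 3: 001 → 0  (bit 1 = 0)
position 2: 000 → 0  (bit 0 = 0)
bits b7..b0 = 11110000 = 240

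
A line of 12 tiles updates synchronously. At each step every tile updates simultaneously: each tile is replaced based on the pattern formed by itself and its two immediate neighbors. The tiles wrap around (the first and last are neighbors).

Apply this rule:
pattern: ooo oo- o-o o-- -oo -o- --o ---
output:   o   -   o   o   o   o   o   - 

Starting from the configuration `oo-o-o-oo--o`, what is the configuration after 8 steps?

o-oooo-ooooo

o-oooooo-ooo
-oooooo-oooo
oooooo-oooo-
ooooo-oooo-o
oooo-oooo-oo
ooo-oooo-ooo
oo-oooo-oooo
o-oooo-ooooo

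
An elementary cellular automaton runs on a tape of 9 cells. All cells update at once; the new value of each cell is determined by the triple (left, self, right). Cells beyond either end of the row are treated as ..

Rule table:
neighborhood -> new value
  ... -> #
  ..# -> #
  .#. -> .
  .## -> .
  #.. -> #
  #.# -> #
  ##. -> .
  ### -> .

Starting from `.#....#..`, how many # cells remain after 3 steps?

step 1: #.####.##
step 2: .#....#..  (repeats step 0; period 2)
step 3: #.####.##
count of #: 7

7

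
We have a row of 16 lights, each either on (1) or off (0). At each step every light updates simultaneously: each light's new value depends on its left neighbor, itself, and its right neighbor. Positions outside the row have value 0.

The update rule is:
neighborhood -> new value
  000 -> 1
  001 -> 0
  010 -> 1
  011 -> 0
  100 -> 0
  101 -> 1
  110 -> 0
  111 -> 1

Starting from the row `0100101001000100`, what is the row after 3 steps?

0101010100111110

step 1: 0100111001010101
step 2: 0100010001111111
step 3: 0101010100111110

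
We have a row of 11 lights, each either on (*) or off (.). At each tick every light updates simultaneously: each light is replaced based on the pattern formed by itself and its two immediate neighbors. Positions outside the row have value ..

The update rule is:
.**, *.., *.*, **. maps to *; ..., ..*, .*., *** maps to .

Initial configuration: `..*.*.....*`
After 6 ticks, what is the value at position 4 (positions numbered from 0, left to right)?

...*.*.....
....*.*....
.....*.*...
......*.*..
.......*.*.
........*.*
position 4 holds .

.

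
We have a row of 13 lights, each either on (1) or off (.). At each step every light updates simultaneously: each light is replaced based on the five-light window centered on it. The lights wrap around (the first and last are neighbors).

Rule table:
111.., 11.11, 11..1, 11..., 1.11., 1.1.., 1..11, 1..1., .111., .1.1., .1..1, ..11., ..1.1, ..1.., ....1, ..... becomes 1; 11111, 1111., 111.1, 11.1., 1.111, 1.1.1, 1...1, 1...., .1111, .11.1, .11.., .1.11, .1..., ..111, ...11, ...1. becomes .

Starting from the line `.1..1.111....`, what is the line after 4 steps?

1..1.1..1.111

.1111..111.11
1...111.1.11.
1....1....1..
1..1.1..1.111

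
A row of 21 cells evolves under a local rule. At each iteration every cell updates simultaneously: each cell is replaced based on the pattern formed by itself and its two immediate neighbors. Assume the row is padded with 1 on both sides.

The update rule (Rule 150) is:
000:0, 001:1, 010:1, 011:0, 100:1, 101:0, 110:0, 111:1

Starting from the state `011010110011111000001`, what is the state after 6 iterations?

011101000100001001110

iteration 1: 000010001101110100010
iteration 2: 100111010000100110110
iteration 3: 011010011001111000000
iteration 4: 000011100110110100001
iteration 5: 100101011000000110010
iteration 6: 011101000100001001110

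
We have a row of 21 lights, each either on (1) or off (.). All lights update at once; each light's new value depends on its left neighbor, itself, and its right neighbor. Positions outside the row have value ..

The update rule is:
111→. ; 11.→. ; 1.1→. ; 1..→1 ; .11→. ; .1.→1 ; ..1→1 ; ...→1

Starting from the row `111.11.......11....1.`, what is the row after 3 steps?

......1111111..111111

......1111111..111111
111111.......11......
......1111111..111111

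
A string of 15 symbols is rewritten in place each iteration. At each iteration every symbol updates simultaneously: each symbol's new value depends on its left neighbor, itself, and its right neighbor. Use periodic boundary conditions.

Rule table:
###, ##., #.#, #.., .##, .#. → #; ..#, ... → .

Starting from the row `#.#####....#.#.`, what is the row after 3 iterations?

iteration 1: ########...####
iteration 2: #########..####
iteration 3: ##########.####

##########.####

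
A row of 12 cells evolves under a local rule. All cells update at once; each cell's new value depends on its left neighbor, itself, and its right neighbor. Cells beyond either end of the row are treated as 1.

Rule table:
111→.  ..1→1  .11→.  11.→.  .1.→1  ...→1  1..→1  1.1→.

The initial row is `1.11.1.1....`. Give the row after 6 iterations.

111111......

iteration 1: .....1.11111
iteration 2: 111111......
iteration 3: ......111111
iteration 4: 111111......  (repeats iteration 2; period 2)
iteration 6: 111111......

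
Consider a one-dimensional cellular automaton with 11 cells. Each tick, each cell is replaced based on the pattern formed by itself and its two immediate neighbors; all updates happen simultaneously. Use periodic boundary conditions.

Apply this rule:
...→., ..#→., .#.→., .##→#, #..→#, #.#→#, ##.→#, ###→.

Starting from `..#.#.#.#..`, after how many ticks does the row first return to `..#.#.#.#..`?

...#.#.#.#.
....#.#.#.#
#....#.#.#.
.#....#.#.#
#.#....#.#.
.#.#....#.#
#.#.#....#.
.#.#.#....#
#.#.#.#....
.#.#.#.#...
..#.#.#.#..

11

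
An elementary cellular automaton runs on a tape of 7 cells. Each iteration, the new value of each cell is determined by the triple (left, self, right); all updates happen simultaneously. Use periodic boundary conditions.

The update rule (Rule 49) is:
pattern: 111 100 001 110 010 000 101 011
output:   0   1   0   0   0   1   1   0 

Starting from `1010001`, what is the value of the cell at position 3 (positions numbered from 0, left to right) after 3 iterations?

0101100
0010011
1001000
position 3 holds 1

1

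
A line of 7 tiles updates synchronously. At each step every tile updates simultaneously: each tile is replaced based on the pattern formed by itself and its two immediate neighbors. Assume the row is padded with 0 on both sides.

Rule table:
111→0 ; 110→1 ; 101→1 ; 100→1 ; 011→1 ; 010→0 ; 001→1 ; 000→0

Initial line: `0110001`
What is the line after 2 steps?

step 1: 1111010
step 2: 1001101

1001101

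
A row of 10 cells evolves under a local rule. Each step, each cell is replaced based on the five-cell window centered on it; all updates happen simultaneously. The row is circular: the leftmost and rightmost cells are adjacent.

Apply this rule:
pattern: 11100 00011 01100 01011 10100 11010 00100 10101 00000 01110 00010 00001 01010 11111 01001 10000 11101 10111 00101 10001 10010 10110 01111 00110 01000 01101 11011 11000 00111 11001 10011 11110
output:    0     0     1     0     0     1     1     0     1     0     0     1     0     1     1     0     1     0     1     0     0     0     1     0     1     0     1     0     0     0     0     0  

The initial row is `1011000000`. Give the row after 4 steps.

1001001110
0101100011
1000100000
1100110110

1100110110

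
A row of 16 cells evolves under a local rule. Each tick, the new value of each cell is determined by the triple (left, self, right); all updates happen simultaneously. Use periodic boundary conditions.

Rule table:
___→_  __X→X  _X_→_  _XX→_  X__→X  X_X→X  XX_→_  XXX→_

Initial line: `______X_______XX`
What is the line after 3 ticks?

X____X_X_____X__
_X__X_X_X___X_XX
X_XX_X_X_X_X_X__

X_XX_X_X_X_X_X__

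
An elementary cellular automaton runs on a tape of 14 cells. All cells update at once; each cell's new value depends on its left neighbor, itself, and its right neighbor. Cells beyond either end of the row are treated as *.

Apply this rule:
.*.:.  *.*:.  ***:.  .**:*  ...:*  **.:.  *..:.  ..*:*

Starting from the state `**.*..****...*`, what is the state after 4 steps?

...*****..****

.....**....***
.*****..****..
.*.....**....*
...*****..****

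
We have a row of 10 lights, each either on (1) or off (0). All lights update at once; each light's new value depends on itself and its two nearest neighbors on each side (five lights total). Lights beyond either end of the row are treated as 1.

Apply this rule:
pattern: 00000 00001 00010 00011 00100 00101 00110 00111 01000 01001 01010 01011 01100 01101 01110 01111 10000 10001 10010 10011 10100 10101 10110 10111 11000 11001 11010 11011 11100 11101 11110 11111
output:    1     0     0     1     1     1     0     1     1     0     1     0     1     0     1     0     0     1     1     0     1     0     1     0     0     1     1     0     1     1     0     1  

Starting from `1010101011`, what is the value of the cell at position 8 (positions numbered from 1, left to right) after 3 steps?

step 1: 1101010000
step 2: 0110111001
step 3: 0100011101
position 8 holds 1

1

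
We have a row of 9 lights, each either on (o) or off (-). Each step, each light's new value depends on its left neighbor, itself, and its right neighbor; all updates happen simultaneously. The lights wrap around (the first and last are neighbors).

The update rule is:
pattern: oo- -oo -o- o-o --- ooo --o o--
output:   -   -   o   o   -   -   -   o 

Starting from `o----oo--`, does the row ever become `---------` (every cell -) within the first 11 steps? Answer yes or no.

step 1: oo-----o-
step 2: --o----oo
step 3: o-oo-----
step 4: oo--o----
step 5: --o-oo---
step 6: --oo--o--
step 7: ----o-oo-
step 8: ----oo--o
step 9: o-----o-o
step 10: -o----oo-
step 11: -oo-----o
step 11 is -oo-----o, still not uniform -

no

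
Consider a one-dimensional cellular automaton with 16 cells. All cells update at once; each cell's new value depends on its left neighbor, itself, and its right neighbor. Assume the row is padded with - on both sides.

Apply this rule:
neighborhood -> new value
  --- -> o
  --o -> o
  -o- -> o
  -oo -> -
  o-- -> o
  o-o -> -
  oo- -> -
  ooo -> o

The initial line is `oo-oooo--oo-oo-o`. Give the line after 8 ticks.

o-o--oooooo----o

tick 1: ----oo-oo------o
tick 2: oooo-----ooooooo
tick 3: -oo-ooooo-ooooo-
tick 4: o----ooo---ooo-o
tick 5: ooooo-o-ooo-o--o
tick 6: -ooo--o--o--oooo
tick 7: o-o-oooooooo-oo-
tick 8: o-o--oooooo----o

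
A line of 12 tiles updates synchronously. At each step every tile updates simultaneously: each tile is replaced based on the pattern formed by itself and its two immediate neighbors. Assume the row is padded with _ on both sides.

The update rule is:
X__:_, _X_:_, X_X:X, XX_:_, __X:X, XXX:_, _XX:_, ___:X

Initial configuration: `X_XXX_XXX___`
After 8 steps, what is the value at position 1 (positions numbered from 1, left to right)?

X

step 1: _X___X____XX
step 2: X__XX__XXX__
step 3: __X___X____X
step 4: XX__XX__XXX_
step 5: ___X___X____
step 6: XXX__XX__XXX
step 7: ____X___X___
step 8: XXXX__XX__XX
position 1 holds X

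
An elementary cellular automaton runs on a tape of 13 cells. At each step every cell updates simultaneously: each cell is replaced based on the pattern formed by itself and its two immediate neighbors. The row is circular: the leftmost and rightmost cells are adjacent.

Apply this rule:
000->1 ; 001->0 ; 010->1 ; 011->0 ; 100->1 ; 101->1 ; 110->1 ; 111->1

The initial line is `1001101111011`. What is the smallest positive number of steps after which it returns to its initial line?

13

step 1: 1100110111101
step 2: 1110011011110
step 3: 0111001101111
step 4: 1011100110111
step 5: 1101110011011
step 6: 1110111001101
step 7: 1111011100110
step 8: 0111101110011
step 9: 1011110111001
step 10: 1101111011100
step 11: 0110111101110
step 12: 0011011110111
step 13: 1001101111011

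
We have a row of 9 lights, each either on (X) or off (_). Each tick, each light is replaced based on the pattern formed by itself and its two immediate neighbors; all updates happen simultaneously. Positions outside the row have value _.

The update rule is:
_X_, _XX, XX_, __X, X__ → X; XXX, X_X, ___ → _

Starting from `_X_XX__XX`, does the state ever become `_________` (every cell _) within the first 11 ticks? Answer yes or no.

tick 1: XX_XXXXXX
tick 2: XX_X____X
tick 3: XX_XX__XX
tick 4: XX_XXXXXX  (repeats tick 1; period 3)
tick 11: XX_X____X
tick 11 is XX_X____X, still not uniform _

no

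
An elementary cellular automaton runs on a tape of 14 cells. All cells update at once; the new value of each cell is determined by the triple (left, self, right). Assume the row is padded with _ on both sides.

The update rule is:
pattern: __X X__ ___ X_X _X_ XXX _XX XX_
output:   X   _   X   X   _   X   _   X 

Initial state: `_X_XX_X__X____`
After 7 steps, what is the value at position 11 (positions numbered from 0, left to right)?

_

X_X_XX__X__XXX
_X_X_X_X__X_XX
X_X_X_X__X_X_X
_X_X_X__X_X_X_
X_X_X__X_X_X__
_X_X__X_X_X__X
X_X__X_X_X__X_
position 11 holds _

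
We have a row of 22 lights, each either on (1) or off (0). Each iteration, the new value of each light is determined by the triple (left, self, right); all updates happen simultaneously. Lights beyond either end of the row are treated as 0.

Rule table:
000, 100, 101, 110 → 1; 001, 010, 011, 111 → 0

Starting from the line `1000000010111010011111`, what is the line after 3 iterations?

iteration 1: 0111111001001101000001
iteration 2: 0000001100100110111100
iteration 3: 1111100110010011000111

1111100110010011000111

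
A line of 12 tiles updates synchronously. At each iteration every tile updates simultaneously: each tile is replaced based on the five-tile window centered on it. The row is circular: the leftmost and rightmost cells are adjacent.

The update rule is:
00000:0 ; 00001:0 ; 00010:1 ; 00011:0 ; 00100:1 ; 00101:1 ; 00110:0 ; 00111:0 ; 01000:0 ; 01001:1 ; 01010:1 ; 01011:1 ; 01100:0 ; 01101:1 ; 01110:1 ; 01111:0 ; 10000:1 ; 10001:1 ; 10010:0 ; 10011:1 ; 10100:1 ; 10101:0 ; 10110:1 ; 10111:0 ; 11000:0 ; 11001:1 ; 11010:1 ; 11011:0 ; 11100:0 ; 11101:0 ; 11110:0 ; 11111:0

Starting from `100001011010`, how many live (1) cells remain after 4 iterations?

iteration 1: 101011111101
iteration 2: 110100000001
iteration 3: 101101000000
iteration 4: 111111010001
count of 1: 8

8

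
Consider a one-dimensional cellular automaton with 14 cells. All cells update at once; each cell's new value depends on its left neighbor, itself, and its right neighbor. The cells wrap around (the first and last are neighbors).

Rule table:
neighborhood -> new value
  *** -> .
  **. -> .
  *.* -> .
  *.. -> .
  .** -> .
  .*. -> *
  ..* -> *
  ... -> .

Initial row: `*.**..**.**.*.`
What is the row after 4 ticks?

*....*......*.
*...**.....**.
*..*......*...
*.**.....**..*

*.**.....**..*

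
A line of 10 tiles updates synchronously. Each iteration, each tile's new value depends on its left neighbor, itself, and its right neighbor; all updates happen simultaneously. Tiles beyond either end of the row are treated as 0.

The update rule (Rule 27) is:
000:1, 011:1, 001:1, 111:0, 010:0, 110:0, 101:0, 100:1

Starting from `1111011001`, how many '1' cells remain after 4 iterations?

1000010110
0111100101
1100011000
1011110111
count of 1: 8

8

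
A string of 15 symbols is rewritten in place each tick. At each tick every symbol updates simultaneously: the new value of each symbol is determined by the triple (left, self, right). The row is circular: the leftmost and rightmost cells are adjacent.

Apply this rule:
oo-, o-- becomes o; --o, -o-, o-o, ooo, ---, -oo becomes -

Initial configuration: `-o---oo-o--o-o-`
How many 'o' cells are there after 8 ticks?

--o---o--o----o
o--o---o--o----
-o--o---o--o---
--o--o---o--o--
---o--o---o--o-
----o--o---o--o
o----o--o---o--
-o----o--o---o-
count of o: 4

4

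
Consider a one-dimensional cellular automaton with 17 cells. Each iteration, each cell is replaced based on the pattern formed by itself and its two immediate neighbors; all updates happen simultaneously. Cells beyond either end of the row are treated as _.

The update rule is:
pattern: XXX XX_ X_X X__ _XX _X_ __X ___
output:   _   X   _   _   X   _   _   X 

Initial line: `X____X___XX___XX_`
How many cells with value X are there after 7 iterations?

8

__XX___X_XX_X_XX_
X_XX_X___XX___XX_
__XX___X_XX_X_XX_  (repeats iteration 1; period 2)
iteration 7: __XX___X_XX_X_XX_
count of X: 8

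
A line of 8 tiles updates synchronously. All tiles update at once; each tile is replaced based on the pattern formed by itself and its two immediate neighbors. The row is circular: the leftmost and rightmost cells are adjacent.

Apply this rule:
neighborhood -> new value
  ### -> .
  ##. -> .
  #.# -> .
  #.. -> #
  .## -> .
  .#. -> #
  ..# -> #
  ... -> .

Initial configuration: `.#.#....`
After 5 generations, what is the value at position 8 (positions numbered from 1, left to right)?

##.##...
.....#.#
#...##.#
.#.#....  (repeats generation 0; period 4)
generation 5: ##.##...
position 8 holds .

.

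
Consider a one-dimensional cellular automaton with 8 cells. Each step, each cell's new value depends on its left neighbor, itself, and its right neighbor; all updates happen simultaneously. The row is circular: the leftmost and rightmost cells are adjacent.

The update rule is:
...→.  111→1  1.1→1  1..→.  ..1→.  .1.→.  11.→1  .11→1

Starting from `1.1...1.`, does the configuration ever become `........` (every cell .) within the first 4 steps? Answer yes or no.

yes

step 1: .1.....1
step 2: 1.......
step 3: ........
all cells are . at step 3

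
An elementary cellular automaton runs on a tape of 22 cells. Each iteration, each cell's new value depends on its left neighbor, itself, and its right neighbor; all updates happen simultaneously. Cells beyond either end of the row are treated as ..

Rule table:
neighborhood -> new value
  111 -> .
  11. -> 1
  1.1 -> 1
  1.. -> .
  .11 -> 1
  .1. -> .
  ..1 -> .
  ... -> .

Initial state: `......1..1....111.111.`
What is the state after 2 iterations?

iteration 1: ..............1.111.1.
iteration 2: ...............11.11..

...............11.11..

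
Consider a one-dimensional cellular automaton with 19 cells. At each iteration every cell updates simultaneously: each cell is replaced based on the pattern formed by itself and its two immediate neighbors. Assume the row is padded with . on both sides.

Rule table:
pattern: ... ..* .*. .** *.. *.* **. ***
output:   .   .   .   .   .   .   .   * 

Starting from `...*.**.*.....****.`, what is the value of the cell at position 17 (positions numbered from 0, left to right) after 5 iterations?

...............**..
...................
...................  (fixed point — unchanged through iteration 5)
position 17 holds .

.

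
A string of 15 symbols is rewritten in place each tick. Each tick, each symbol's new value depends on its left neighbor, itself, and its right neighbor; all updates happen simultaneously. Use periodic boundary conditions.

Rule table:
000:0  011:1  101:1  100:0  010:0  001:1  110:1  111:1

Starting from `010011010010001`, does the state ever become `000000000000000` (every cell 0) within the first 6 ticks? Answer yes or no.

no

100111100100010
001111101000101
011111110001010
111111110010100
111111110101001
111111111010011
tick 6 is 111111111010011, still not uniform 0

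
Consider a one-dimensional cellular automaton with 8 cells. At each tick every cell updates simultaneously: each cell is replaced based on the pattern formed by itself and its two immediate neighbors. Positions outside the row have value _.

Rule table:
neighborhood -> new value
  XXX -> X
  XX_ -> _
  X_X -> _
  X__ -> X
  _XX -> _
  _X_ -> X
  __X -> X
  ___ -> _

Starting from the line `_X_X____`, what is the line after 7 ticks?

XXX_XX_X

tick 1: XX_XX___
tick 2: _____X__
tick 3: ____XXX_
tick 4: ___X_X_X
tick 5: __XX_X_X
tick 6: _X___X_X
tick 7: XXX_XX_X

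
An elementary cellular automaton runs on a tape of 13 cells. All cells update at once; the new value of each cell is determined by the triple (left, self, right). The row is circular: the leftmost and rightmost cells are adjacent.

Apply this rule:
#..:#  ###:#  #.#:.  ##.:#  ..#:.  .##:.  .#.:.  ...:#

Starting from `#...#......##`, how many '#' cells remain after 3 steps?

###..#####..#
####..#####..
.####..#####.
count of #: 9

9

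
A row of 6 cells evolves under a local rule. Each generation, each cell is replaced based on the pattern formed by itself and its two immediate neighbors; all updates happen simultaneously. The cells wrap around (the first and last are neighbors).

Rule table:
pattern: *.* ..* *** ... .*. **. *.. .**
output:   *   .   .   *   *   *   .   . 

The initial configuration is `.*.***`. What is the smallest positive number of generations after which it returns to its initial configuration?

***..*
..*...
*.*.**
****..
...*..
**.*.*
.****.
....*.
***.*.
..****
.....*
.***.*
*..***
*.....
*.***.
**..**
.*....
.*.***

18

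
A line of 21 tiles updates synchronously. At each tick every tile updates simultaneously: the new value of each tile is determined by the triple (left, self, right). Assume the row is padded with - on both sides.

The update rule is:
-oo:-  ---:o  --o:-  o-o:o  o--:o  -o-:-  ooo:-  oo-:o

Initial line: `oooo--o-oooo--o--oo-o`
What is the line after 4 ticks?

---oo--o---oo--o--oo-
oo--oo--oo--oo--o--oo
-oo--oo--oo--oo--o--o
--oo--oo--oo--oo--o--

--oo--oo--oo--oo--o--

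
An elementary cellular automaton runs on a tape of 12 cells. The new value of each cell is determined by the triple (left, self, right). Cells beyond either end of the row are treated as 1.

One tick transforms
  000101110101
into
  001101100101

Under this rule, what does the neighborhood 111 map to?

At position 6 the neighborhood is 111; the next row has 1 there.

1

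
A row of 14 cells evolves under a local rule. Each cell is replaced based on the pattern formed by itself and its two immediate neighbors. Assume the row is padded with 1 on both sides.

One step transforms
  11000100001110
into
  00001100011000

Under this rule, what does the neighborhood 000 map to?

At position 3 the neighborhood is 000; the next row has 0 there.

0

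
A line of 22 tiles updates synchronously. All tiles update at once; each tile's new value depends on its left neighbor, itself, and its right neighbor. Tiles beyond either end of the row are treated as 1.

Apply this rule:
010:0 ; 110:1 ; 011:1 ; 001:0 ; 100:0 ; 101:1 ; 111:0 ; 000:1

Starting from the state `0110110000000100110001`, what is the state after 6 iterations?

1111110111110000110101
0000011100010110111011
0111010101001111101110
1101101010001000111011
0111110100100010101110
1100011000001001011011

1100011000001001011011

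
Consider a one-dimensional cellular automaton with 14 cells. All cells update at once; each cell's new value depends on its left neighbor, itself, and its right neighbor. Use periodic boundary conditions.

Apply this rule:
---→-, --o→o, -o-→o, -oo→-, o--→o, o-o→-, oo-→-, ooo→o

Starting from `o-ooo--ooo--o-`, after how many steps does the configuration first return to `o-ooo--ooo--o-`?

14

o--o-oo-o-ooo-
oooo----o--o--
-oo-o--ooooooo
----ooo-ooooo-
---o-o---ooo-o
o-oo-oo-o-o--o
--------o-ooo-
-------oo--o-o
o-----o--ooo-o
-o---oooo-o---
ooo-o-oo--oo--
-o--o---oo--oo
-ooooo-o--oo--
o-ooo--ooo--o-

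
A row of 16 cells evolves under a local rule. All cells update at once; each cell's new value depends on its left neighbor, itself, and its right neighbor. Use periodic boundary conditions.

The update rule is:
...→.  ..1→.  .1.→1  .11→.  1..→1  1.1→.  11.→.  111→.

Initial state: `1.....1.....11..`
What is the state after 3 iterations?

..11....11....11

11....11......1.
..1.....1.....1.
..11....11....11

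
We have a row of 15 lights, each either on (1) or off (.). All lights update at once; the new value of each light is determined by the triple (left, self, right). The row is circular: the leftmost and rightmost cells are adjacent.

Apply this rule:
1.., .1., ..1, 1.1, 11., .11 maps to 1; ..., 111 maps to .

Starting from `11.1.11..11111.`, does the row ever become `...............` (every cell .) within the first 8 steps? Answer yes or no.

yes

1111111111...11
.........11.11.
........1111111
1......11.....1
11....1111...11
.11..11..11.11.
111111111111111
...............
all cells are . at step 8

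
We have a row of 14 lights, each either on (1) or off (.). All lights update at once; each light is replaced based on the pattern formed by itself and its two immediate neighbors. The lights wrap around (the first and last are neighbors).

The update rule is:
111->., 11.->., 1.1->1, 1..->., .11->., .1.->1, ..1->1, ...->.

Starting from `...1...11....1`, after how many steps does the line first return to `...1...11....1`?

..11..1.....11
.1...11....1..
11..1.....11..
...11....1...1
..1.....11..11
.11....1...1..
1.....11..11..
1....1...1...1
....11..11..1.
...1...1...11.
..11..11..1...
.1...1...11...
11..11..1.....
...1...11....1

14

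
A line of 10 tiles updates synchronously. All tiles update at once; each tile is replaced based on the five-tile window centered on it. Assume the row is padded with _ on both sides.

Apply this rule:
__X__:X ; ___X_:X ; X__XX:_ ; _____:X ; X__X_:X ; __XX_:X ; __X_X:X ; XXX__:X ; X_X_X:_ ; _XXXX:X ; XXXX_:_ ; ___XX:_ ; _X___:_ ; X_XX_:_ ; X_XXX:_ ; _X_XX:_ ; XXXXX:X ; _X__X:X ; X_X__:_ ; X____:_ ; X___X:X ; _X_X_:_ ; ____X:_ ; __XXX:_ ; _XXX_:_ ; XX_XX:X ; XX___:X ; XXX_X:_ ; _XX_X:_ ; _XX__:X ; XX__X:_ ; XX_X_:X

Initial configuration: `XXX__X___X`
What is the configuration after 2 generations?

_XX___X__X

__X_XX_XXX
_XX___X__X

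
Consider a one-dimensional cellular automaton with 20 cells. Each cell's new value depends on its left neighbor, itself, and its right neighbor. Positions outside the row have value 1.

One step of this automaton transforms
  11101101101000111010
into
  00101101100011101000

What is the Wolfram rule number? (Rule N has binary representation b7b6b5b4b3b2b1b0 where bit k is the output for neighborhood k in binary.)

75

position 0: 111 → 0  (bit 7 = 0)
position 2: 110 → 1  (bit 6 = 1)
position 3: 101 → 0  (bit 5 = 0)
position 11: 100 → 0  (bit 4 = 0)
position 4: 011 → 1  (bit 3 = 1)
position 10: 010 → 0  (bit 2 = 0)
position 13: 001 → 1  (bit 1 = 1)
position 12: 000 → 1  (bit 0 = 1)
bits b7..b0 = 01001011 = 75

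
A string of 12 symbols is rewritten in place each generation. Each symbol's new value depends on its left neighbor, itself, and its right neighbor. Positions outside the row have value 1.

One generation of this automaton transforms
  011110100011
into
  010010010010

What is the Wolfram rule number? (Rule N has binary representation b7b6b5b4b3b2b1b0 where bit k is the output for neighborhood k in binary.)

position 2: 111 → 0  (bit 7 = 0)
position 4: 110 → 1  (bit 6 = 1)
position 0: 101 → 0  (bit 5 = 0)
position 7: 100 → 1  (bit 4 = 1)
position 1: 011 → 1  (bit 3 = 1)
position 6: 010 → 0  (bit 2 = 0)
position 9: 001 → 0  (bit 1 = 0)
position 8: 000 → 0  (bit 0 = 0)
bits b7..b0 = 01011000 = 88

88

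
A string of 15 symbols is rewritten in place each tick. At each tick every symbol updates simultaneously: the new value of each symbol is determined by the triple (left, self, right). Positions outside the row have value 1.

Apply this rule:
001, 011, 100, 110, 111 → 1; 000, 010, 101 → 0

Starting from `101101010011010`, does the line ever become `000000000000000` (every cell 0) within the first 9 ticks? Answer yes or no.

101100001111000
101110011111101
101111111111101
101111111111101  (fixed point — unchanged through tick 9)
tick 9 is 101111111111101, still not uniform 0

no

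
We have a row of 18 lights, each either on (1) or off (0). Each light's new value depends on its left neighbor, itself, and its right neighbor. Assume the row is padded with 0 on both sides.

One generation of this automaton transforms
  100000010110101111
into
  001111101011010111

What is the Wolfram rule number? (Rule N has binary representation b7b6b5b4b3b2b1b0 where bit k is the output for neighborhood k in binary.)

227

position 15: 111 → 1  (bit 7 = 1)
position 10: 110 → 1  (bit 6 = 1)
position 8: 101 → 1  (bit 5 = 1)
position 1: 100 → 0  (bit 4 = 0)
position 9: 011 → 0  (bit 3 = 0)
position 0: 010 → 0  (bit 2 = 0)
position 6: 001 → 1  (bit 1 = 1)
position 2: 000 → 1  (bit 0 = 1)
bits b7..b0 = 11100011 = 227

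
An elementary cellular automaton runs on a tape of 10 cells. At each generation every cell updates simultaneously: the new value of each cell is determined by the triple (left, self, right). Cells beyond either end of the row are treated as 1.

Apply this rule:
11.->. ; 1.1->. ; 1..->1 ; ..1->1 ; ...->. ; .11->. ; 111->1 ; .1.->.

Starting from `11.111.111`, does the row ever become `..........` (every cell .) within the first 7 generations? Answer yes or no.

1...1...11
.1.1.1.1.1
..........
all cells are . at generation 3

yes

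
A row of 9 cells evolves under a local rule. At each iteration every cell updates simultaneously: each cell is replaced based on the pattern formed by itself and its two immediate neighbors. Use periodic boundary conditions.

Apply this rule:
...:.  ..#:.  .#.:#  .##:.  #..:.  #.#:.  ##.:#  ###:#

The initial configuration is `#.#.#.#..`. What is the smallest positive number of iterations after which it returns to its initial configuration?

#.#.#.#..

1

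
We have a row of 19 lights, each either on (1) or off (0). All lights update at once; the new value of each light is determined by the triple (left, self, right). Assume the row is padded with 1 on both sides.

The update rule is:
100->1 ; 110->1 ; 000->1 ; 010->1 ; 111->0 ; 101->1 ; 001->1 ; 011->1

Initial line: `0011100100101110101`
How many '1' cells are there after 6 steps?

step 1: 1110111111111011111
step 2: 0011100000001110000
step 3: 1110111111111011111  (repeats step 1; period 2)
step 6: 0011100000001110000
count of 1: 6

6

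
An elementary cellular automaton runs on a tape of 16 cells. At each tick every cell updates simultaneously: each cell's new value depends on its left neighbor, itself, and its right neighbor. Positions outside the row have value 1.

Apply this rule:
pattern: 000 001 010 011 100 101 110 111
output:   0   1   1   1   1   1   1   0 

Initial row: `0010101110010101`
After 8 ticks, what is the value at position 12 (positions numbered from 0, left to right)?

0

1111111011111111
0000001110000000
1000011011000001
1100111111100011
0111100000110110
1100110001111111
0111111011000000
1100001111100001
position 12 holds 0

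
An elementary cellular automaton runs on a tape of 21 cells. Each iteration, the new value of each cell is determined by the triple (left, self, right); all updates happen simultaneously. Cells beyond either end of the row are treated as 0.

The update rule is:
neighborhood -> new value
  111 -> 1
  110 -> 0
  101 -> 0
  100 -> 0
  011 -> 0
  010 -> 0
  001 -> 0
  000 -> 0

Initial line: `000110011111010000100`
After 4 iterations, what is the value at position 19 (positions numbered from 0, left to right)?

000000001110000000000
000000000100000000000
000000000000000000000
000000000000000000000
position 19 holds 0

0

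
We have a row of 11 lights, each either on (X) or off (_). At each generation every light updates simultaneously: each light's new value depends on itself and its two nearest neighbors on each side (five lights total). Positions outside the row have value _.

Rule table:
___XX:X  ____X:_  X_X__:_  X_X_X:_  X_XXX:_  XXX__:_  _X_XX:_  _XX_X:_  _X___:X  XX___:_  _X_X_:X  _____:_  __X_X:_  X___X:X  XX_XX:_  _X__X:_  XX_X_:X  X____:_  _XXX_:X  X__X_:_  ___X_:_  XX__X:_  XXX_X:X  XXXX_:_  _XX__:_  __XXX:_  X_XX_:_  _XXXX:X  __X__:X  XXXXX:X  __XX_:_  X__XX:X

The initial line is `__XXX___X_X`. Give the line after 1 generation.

_X_X__X__X_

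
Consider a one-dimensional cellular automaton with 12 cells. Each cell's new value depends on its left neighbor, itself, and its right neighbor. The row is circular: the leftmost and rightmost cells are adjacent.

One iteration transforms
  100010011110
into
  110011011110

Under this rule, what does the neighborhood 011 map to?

At position 7 the neighborhood is 011; the next row has 1 there.

1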